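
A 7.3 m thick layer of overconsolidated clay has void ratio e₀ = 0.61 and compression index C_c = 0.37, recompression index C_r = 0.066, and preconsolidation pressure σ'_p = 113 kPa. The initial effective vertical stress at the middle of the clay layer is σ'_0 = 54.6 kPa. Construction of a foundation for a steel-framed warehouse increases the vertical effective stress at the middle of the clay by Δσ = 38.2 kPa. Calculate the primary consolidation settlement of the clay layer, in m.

S_c ≈ 0.0689 m

Final effective stress: σ'_f = 54.6 + 38.2 = 92.8 kPa.
σ'_f = 92.8 ≤ σ'_p = 113 kPa, so the clay remains overconsolidated and only the recompression index applies:
S_c = C_r·H/(1+e₀)·log₁₀(σ'_f/σ'_0) = 0.066×7.3/1.61×log₁₀(92.8/54.6)
    = 0.29926 × 0.23036 = 0.06894 m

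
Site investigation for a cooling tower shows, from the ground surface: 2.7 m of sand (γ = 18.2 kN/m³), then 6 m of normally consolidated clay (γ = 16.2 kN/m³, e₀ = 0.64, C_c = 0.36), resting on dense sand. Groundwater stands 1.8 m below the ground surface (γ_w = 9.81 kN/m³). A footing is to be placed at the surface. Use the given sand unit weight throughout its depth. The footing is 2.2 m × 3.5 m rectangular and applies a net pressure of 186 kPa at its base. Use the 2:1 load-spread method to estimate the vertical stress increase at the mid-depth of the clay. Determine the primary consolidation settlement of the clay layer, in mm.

Mid-depth of clay below the ground surface: z = 2.7 + 6/2 = 5.7 m.
Total vertical stress at mid-clay: σ_v = 18.2×2.7 + 16.2×3 = 97.74 kPa.
Pore pressure: u = 9.81×(5.7 − 1.8) = 38.259 kPa.
Initial effective stress: σ'_0 = σ_v − u = 97.74 − 38.259 = 59.481 kPa.
Stress increase at mid-clay by the 2:1 spreading method:
Δσ = qBL/((B+z)(L+z)) = 186×2.2×3.5/((2.2+5.7)(3.5+5.7)) = 19.706 kPa
Final effective stress: σ'_f = σ'_0 + Δσ = 59.481 + 19.706 = 79.187 kPa.
Normally consolidated clay, so the full stress increment lies on the virgin compression line:
S_c = C_c·H/(1+e₀)·log₁₀(σ'_f/σ'_0) = 0.36×6/(1+0.64)×log₁₀(79.187/59.481)
    = 1.3171 × 0.12428 = 0.1637 m

S_c ≈ 164 mm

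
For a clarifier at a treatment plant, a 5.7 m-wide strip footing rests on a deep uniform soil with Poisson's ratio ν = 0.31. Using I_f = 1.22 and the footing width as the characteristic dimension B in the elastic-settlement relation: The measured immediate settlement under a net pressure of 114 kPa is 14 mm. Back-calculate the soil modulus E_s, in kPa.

E_s ≈ 51200 kPa

S_e = q·B·(1−ν²)/E_s · I_f  ⇒  E_s = q·B·(1−ν²)·I_f / S_e.
E_s = 114 × 5.7 × 0.9039 × 1.22 / 0.014 = 51180 kPa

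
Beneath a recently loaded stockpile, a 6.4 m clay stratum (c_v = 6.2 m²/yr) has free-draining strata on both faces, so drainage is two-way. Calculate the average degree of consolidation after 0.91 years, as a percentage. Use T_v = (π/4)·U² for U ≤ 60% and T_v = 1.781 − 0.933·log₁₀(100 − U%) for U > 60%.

Drainage path length: H_d = H/2 = 3.2 m (double drainage).
T_v = c_v·t/H_d² = 6.2×0.91/3.2² = 0.55098.
T_v = 0.55098 corresponds to the U > 60% branch:
U = 1 − 10^((1.781 − T_v)/0.933)/100 = 0.7919

U ≈ 79.2 %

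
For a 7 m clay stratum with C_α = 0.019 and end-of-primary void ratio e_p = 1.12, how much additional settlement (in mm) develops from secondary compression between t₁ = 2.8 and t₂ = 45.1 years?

Secondary compression: S_s = C_α·H/(1+e_p)·log₁₀(t₂/t₁)
S_s = 0.019×7/(1+1.12)×log₁₀(45.1/2.8)
    = 0.06274 × 1.207 = 0.07572 m

S_s ≈ 75.7 mm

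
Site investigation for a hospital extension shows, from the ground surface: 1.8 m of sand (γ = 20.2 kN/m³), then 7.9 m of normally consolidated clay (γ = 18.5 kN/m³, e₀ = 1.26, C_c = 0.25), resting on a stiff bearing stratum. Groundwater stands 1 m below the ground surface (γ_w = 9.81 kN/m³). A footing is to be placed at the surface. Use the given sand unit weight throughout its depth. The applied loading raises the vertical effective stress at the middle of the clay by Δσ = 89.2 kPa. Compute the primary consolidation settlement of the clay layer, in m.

S_c ≈ 0.335 m

Mid-depth of clay below the ground surface: z = 1.8 + 7.9/2 = 5.75 m.
Total vertical stress at mid-clay: σ_v = 20.2×1.8 + 18.5×3.95 = 109.44 kPa.
Pore pressure: u = 9.81×(5.75 − 1) = 46.598 kPa.
Initial effective stress: σ'_0 = σ_v − u = 109.44 − 46.598 = 62.842 kPa.
Final effective stress: σ'_f = σ'_0 + Δσ = 62.842 + 89.2 = 152.04 kPa.
Normally consolidated clay, so the full stress increment lies on the virgin compression line:
S_c = C_c·H/(1+e₀)·log₁₀(σ'_f/σ'_0) = 0.25×7.9/(1+1.26)×log₁₀(152.04/62.842)
    = 0.87389 × 0.38371 = 0.3353 m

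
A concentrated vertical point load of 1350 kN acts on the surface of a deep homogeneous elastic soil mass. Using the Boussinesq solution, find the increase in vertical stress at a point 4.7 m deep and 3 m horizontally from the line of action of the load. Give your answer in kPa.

Boussinesq vertical stress below a point load on an elastic half-space:
Δσ_z = 3P/(2πz²) · [1 + (r/z)²]^(−5/2)
r/z = 3/4.7 = 0.6383; [1+(r/z)²]^(−5/2) = 0.42554.
Δσ_z = 3×1350/(2π×4.7²) × 0.42554 = 29.18 × 0.42554 = 12.42 kPa

Δσ_z ≈ 12.4 kPa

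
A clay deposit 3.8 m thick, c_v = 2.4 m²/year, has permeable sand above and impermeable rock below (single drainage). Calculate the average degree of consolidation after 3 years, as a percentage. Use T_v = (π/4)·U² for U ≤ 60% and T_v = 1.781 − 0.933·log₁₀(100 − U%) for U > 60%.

Drainage path length: H_d = H = 3.8 m (single drainage).
T_v = c_v·t/H_d² = 2.4×3/3.8² = 0.49861.
T_v = 0.49861 corresponds to the U > 60% branch:
U = 1 − 10^((1.781 − T_v)/0.933)/100 = 0.7631

U ≈ 76.3 %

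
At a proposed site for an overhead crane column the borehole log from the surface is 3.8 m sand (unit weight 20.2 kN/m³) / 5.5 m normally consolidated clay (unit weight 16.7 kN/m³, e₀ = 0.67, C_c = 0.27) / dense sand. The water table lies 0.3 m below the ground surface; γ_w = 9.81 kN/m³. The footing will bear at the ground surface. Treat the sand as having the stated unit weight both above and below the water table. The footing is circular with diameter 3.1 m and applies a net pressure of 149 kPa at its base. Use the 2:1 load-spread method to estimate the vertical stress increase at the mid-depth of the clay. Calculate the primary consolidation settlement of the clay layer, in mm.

S_c ≈ 86.3 mm

Mid-depth of clay below the ground surface: z = 3.8 + 5.5/2 = 6.55 m.
Total vertical stress at mid-clay: σ_v = 20.2×3.8 + 16.7×2.75 = 122.68 kPa.
Pore pressure: u = 9.81×(6.55 − 0.3) = 61.312 kPa.
Initial effective stress: σ'_0 = σ_v − u = 122.68 − 61.312 = 61.368 kPa.
Stress increase at mid-clay by the 2:1 spreading method:
Δσ ≈ qD²/(D+z)² = 149×3.1²/(3.1+6.55)² = 15.376 kPa
Final effective stress: σ'_f = σ'_0 + Δσ = 61.368 + 15.376 = 76.744 kPa.
Normally consolidated clay, so the full stress increment lies on the virgin compression line:
S_c = C_c·H/(1+e₀)·log₁₀(σ'_f/σ'_0) = 0.27×5.5/(1+0.67)×log₁₀(76.744/61.368)
    = 0.88922 × 0.097102 = 0.08635 m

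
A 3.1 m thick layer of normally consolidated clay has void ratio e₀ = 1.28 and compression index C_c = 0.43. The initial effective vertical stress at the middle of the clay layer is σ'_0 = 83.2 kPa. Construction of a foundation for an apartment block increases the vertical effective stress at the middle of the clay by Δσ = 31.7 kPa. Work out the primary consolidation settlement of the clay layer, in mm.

S_c ≈ 82 mm

Final effective stress: σ'_f = σ'_0 + Δσ = 83.2 + 31.7 = 114.9 kPa.
Normally consolidated clay, so the full stress increment lies on the virgin compression line:
S_c = C_c·H/(1+e₀)·log₁₀(σ'_f/σ'_0) = 0.43×3.1/(1+1.28)×log₁₀(114.9/83.2)
    = 0.58465 × 0.1402 = 0.08197 m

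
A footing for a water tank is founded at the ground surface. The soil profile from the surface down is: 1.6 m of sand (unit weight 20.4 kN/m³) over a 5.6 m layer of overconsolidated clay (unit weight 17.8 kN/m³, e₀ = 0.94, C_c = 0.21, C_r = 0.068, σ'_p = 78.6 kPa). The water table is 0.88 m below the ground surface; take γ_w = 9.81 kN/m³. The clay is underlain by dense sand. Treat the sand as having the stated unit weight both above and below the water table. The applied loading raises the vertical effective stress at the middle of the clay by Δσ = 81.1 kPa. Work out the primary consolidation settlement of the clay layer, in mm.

S_c ≈ 173 mm

Mid-depth of clay below the ground surface: z = 1.6 + 5.6/2 = 4.4 m.
Total vertical stress at mid-clay: σ_v = 20.4×1.6 + 17.8×2.8 = 82.48 kPa.
Pore pressure: u = 9.81×(4.4 − 0.88) = 34.531 kPa.
Initial effective stress: σ'_0 = σ_v − u = 82.48 − 34.531 = 47.949 kPa.
Final effective stress: σ'_f = 47.949 + 81.1 = 129.05 kPa.
σ'_f = 129.05 > σ'_p = 78.6 kPa, so the stress path crosses the preconsolidation pressure — recompression up to σ'_p, then virgin compression beyond:
S_c = H/(1+e₀)·[C_r·log₁₀(σ'_p/σ'_0) + C_c·log₁₀(σ'_f/σ'_p)]
    = 5.6/1.94 × [0.068×log₁₀(78.6/47.949) + 0.21×log₁₀(129.05/78.6)]
    = 2.8866 × [0.014596 + 0.04522] = 0.1727 m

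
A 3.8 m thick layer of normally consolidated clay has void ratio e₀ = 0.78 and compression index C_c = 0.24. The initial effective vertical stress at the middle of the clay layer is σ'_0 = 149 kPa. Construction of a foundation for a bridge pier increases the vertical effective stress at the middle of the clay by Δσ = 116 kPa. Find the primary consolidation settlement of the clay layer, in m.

Final effective stress: σ'_f = σ'_0 + Δσ = 149 + 116 = 265 kPa.
Normally consolidated clay, so the full stress increment lies on the virgin compression line:
S_c = C_c·H/(1+e₀)·log₁₀(σ'_f/σ'_0) = 0.24×3.8/(1+0.78)×log₁₀(265/149)
    = 0.51236 × 0.25006 = 0.1281 m

S_c ≈ 0.128 m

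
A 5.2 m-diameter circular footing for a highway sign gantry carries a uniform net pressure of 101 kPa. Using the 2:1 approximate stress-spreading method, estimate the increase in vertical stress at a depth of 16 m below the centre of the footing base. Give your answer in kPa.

Δσ_z ≈ 6.08 kPa

By the 2:1 method the load spreads at 1 horizontal : 2 vertical, so at depth z the loaded area has grown by z in each plan dimension:
Δσ ≈ qD²/(D+z)² = 101×5.2²/(5.2+16)² = 6.0765 kPa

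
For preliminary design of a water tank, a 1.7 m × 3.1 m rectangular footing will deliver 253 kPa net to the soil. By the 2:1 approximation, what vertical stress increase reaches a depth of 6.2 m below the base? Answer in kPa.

By the 2:1 method the load spreads at 1 horizontal : 2 vertical, so at depth z the loaded area has grown by z in each plan dimension:
Δσ = qBL/((B+z)(L+z)) = 253×1.7×3.1/((1.7+6.2)(3.1+6.2)) = 18.148 kPa

Δσ_z ≈ 18.1 kPa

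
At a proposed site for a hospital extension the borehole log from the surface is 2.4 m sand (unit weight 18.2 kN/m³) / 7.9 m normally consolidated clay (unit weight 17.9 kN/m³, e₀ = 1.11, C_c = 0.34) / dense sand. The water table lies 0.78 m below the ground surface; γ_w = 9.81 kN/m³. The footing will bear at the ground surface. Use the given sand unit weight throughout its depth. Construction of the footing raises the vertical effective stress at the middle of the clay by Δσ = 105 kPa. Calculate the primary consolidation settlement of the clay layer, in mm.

Mid-depth of clay below the ground surface: z = 2.4 + 7.9/2 = 6.35 m.
Total vertical stress at mid-clay: σ_v = 18.2×2.4 + 17.9×3.95 = 114.38 kPa.
Pore pressure: u = 9.81×(6.35 − 0.78) = 54.642 kPa.
Initial effective stress: σ'_0 = σ_v − u = 114.38 − 54.642 = 59.738 kPa.
Final effective stress: σ'_f = σ'_0 + Δσ = 59.738 + 105 = 164.74 kPa.
Normally consolidated clay, so the full stress increment lies on the virgin compression line:
S_c = C_c·H/(1+e₀)·log₁₀(σ'_f/σ'_0) = 0.34×7.9/(1+1.11)×log₁₀(164.74/59.738)
    = 1.273 × 0.44055 = 0.5608 m

S_c ≈ 561 mm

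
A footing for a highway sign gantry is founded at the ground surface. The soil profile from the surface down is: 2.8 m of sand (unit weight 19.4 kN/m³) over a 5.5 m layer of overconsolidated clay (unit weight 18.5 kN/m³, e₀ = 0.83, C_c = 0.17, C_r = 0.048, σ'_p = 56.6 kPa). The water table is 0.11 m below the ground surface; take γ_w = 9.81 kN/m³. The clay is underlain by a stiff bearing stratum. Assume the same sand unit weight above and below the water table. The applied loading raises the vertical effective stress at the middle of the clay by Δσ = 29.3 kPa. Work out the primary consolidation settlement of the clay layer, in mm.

Mid-depth of clay below the ground surface: z = 2.8 + 5.5/2 = 5.55 m.
Total vertical stress at mid-clay: σ_v = 19.4×2.8 + 18.5×2.75 = 105.19 kPa.
Pore pressure: u = 9.81×(5.55 − 0.11) = 53.366 kPa.
Initial effective stress: σ'_0 = σ_v − u = 105.19 − 53.366 = 51.824 kPa.
Final effective stress: σ'_f = 51.824 + 29.3 = 81.124 kPa.
σ'_f = 81.124 > σ'_p = 56.6 kPa, so the stress path crosses the preconsolidation pressure — recompression up to σ'_p, then virgin compression beyond:
S_c = H/(1+e₀)·[C_r·log₁₀(σ'_p/σ'_0) + C_c·log₁₀(σ'_f/σ'_p)]
    = 5.5/1.83 × [0.048×log₁₀(56.6/51.824) + 0.17×log₁₀(81.124/56.6)]
    = 3.0055 × [0.0018377 + 0.026577] = 0.0854 m

S_c ≈ 85.4 mm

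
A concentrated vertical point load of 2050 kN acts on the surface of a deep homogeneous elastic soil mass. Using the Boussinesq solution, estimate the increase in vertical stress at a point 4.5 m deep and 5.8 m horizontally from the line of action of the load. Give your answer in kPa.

Boussinesq vertical stress below a point load on an elastic half-space:
Δσ_z = 3P/(2πz²) · [1 + (r/z)²]^(−5/2)
r/z = 5.8/4.5 = 1.2889; [1+(r/z)²]^(−5/2) = 0.086555.
Δσ_z = 3×2050/(2π×4.5²) × 0.086555 = 48.336 × 0.086555 = 4.184 kPa

Δσ_z ≈ 4.18 kPa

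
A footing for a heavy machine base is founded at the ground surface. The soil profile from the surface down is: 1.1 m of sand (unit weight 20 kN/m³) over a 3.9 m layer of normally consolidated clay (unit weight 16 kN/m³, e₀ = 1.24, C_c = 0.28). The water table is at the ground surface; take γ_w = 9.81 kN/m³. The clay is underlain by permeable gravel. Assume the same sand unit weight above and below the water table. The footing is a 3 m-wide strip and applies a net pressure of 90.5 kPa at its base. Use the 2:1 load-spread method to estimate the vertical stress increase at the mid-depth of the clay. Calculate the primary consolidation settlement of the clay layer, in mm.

S_c ≈ 227 mm

Mid-depth of clay below the ground surface: z = 1.1 + 3.9/2 = 3.05 m.
Total vertical stress at mid-clay: σ_v = 20×1.1 + 16×1.95 = 53.2 kPa.
Pore pressure: u = 9.81×(3.05 − 0) = 29.921 kPa.
Initial effective stress: σ'_0 = σ_v − u = 53.2 − 29.921 = 23.279 kPa.
Stress increase at mid-clay by the 2:1 spreading method:
Δσ = qB/(B+z) = 90.5×3/(3+3.05) = 44.876 kPa
Final effective stress: σ'_f = σ'_0 + Δσ = 23.279 + 44.876 = 68.155 kPa.
Normally consolidated clay, so the full stress increment lies on the virgin compression line:
S_c = C_c·H/(1+e₀)·log₁₀(σ'_f/σ'_0) = 0.28×3.9/(1+1.24)×log₁₀(68.155/23.279)
    = 0.4875 × 0.46653 = 0.2274 m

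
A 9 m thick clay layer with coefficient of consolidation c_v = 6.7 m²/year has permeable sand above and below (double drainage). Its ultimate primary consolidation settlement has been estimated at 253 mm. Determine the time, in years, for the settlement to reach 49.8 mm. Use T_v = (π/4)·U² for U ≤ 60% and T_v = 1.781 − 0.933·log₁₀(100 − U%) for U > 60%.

Drainage path length: H_d = H/2 = 4.5 m (double drainage).
U = S(t)/S_ult = 49.8/253 = 0.1968.
U ≤ 60%: T_v = (π/4)·U² = (π/4)×0.19684² = 0.03043.
t = T_v·H_d²/c_v = 0.03043×4.5²/6.7 = 0.09197 years.

t ≈ 0.092 years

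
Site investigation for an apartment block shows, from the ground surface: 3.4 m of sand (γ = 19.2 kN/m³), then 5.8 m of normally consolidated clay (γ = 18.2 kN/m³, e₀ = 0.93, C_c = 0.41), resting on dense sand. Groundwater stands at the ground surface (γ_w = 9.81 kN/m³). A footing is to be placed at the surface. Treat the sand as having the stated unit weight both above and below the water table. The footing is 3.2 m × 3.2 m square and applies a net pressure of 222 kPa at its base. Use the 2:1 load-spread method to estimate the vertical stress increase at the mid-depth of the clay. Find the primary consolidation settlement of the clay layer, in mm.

Mid-depth of clay below the ground surface: z = 3.4 + 5.8/2 = 6.3 m.
Total vertical stress at mid-clay: σ_v = 19.2×3.4 + 18.2×2.9 = 118.06 kPa.
Pore pressure: u = 9.81×(6.3 − 0) = 61.803 kPa.
Initial effective stress: σ'_0 = σ_v − u = 118.06 − 61.803 = 56.257 kPa.
Stress increase at mid-clay by the 2:1 spreading method:
Δσ = qBL/((B+z)(L+z)) = 222×3.2×3.2/((3.2+6.3)(3.2+6.3)) = 25.189 kPa
Final effective stress: σ'_f = σ'_0 + Δσ = 56.257 + 25.189 = 81.446 kPa.
Normally consolidated clay, so the full stress increment lies on the virgin compression line:
S_c = C_c·H/(1+e₀)·log₁₀(σ'_f/σ'_0) = 0.41×5.8/(1+0.93)×log₁₀(81.446/56.257)
    = 1.2321 × 0.16069 = 0.198 m

S_c ≈ 198 mm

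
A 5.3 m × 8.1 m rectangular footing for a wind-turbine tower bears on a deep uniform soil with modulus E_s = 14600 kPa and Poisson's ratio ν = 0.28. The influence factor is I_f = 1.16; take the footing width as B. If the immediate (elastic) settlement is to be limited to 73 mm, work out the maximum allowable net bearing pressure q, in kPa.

q ≈ 188 kPa

S_e = q·B·(1−ν²)/E_s · I_f  ⇒  q = S_e·E_s / (B·(1−ν²)·I_f).
q = 0.073 × 14600 / (5.3 × 0.9216 × 1.16) = 188.1 kPa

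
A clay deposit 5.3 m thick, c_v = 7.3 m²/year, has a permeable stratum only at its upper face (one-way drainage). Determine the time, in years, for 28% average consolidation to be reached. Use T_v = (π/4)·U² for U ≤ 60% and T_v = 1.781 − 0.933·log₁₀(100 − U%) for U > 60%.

Drainage path length: H_d = H = 5.3 m (single drainage).
U ≤ 60%: T_v = (π/4)·U² = (π/4)×0.28² = 0.061575.
t = T_v·H_d²/c_v = 0.061575×5.3²/7.3 = 0.2369 years.

t ≈ 0.237 years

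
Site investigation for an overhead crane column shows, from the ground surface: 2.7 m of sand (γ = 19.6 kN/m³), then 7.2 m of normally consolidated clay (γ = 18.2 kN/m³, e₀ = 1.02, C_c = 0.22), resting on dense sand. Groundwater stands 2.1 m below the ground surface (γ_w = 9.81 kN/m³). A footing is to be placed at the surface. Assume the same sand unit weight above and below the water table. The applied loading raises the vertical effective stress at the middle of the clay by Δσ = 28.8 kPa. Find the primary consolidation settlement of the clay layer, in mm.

S_c ≈ 108 mm

Mid-depth of clay below the ground surface: z = 2.7 + 7.2/2 = 6.3 m.
Total vertical stress at mid-clay: σ_v = 19.6×2.7 + 18.2×3.6 = 118.44 kPa.
Pore pressure: u = 9.81×(6.3 − 2.1) = 41.202 kPa.
Initial effective stress: σ'_0 = σ_v − u = 118.44 − 41.202 = 77.238 kPa.
Final effective stress: σ'_f = σ'_0 + Δσ = 77.238 + 28.8 = 106.04 kPa.
Normally consolidated clay, so the full stress increment lies on the virgin compression line:
S_c = C_c·H/(1+e₀)·log₁₀(σ'_f/σ'_0) = 0.22×7.2/(1+1.02)×log₁₀(106.04/77.238)
    = 0.78416 × 0.13764 = 0.1079 m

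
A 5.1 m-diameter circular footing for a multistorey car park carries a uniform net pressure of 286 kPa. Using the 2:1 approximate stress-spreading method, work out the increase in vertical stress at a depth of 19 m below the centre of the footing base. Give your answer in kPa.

By the 2:1 method the load spreads at 1 horizontal : 2 vertical, so at depth z the loaded area has grown by z in each plan dimension:
Δσ ≈ qD²/(D+z)² = 286×5.1²/(5.1+19)² = 12.808 kPa

Δσ_z ≈ 12.8 kPa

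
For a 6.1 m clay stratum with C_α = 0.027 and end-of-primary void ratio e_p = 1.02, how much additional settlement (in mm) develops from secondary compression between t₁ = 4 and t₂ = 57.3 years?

S_s ≈ 94.3 mm

Secondary compression: S_s = C_α·H/(1+e_p)·log₁₀(t₂/t₁)
S_s = 0.027×6.1/(1+1.02)×log₁₀(57.3/4)
    = 0.08153 × 1.156 = 0.09426 m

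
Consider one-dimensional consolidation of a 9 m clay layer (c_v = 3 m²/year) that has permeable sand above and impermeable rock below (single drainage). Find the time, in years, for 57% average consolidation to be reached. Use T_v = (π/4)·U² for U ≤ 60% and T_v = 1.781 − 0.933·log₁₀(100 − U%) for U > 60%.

Drainage path length: H_d = H = 9 m (single drainage).
U ≤ 60%: T_v = (π/4)·U² = (π/4)×0.57² = 0.25518.
t = T_v·H_d²/c_v = 0.25518×9²/3 = 6.89 years.

t ≈ 6.89 years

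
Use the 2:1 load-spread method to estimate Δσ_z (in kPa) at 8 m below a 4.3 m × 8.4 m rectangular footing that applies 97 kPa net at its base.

Δσ_z ≈ 17.4 kPa

By the 2:1 method the load spreads at 1 horizontal : 2 vertical, so at depth z the loaded area has grown by z in each plan dimension:
Δσ = qBL/((B+z)(L+z)) = 97×4.3×8.4/((4.3+8)(8.4+8)) = 17.369 kPa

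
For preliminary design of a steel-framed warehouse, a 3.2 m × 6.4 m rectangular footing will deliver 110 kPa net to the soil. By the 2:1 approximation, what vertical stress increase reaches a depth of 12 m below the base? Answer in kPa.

Δσ_z ≈ 8.05 kPa

By the 2:1 method the load spreads at 1 horizontal : 2 vertical, so at depth z the loaded area has grown by z in each plan dimension:
Δσ = qBL/((B+z)(L+z)) = 110×3.2×6.4/((3.2+12)(6.4+12)) = 8.0549 kPa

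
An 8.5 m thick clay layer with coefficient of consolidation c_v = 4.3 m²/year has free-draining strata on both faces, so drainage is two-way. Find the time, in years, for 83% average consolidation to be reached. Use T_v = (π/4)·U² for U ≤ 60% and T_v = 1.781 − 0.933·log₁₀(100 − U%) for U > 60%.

t ≈ 2.66 years

Drainage path length: H_d = H/2 = 4.25 m (double drainage).
U > 60%: T_v = 1.781 − 0.933·log₁₀(100 − 83) = 0.63299.
t = T_v·H_d²/c_v = 0.63299×4.25²/4.3 = 2.659 years.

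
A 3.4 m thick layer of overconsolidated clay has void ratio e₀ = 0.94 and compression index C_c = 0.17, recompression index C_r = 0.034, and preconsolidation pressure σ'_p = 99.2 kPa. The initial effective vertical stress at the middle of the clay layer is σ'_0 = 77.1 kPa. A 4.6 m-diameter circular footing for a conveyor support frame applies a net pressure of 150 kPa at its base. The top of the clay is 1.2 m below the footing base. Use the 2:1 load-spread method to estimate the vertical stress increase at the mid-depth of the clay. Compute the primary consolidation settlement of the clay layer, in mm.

S_c ≈ 45 mm

Mid-depth of clay below the footing base: z = 1.2 + 3.4/2 = 2.9 m.
Stress increase at mid-clay by the 2:1 spreading method:
Δσ ≈ qD²/(D+z)² = 150×4.6²/(4.6+2.9)² = 56.427 kPa
Final effective stress: σ'_f = 77.1 + 56.427 = 133.53 kPa.
σ'_f = 133.53 > σ'_p = 99.2 kPa, so the stress path crosses the preconsolidation pressure — recompression up to σ'_p, then virgin compression beyond:
S_c = H/(1+e₀)·[C_r·log₁₀(σ'_p/σ'_0) + C_c·log₁₀(σ'_f/σ'_p)]
    = 3.4/1.94 × [0.034×log₁₀(99.2/77.1) + 0.17×log₁₀(133.53/99.2)]
    = 1.7526 × [0.0037215 + 0.021941] = 0.04498 m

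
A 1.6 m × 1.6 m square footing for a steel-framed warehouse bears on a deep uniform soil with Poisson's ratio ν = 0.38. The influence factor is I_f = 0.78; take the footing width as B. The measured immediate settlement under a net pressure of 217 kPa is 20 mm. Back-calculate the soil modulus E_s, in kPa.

S_e = q·B·(1−ν²)/E_s · I_f  ⇒  E_s = q·B·(1−ν²)·I_f / S_e.
E_s = 217 × 1.6 × 0.8556 × 0.78 / 0.02 = 11590 kPa

E_s ≈ 11600 kPa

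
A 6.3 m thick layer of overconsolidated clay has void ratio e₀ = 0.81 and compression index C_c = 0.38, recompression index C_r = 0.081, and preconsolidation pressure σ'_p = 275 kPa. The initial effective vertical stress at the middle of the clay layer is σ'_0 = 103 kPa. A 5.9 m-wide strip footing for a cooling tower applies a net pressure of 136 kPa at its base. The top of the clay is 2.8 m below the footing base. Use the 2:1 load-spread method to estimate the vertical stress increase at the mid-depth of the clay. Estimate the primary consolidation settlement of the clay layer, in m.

Mid-depth of clay below the footing base: z = 2.8 + 6.3/2 = 5.95 m.
Stress increase at mid-clay by the 2:1 spreading method:
Δσ = qB/(B+z) = 136×5.9/(5.9+5.95) = 67.713 kPa
Final effective stress: σ'_f = 103 + 67.713 = 170.71 kPa.
σ'_f = 170.71 ≤ σ'_p = 275 kPa, so the clay remains overconsolidated and only the recompression index applies:
S_c = C_r·H/(1+e₀)·log₁₀(σ'_f/σ'_0) = 0.081×6.3/1.81×log₁₀(170.71/103)
    = 0.28194 × 0.21942 = 0.06186 m

S_c ≈ 0.0619 m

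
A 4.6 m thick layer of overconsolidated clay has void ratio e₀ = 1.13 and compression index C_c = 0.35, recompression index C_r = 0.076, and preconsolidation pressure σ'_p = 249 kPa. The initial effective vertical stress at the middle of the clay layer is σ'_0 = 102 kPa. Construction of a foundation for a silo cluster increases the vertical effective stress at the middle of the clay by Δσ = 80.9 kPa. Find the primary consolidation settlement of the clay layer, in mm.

Final effective stress: σ'_f = 102 + 80.9 = 182.9 kPa.
σ'_f = 182.9 ≤ σ'_p = 249 kPa, so the clay remains overconsolidated and only the recompression index applies:
S_c = C_r·H/(1+e₀)·log₁₀(σ'_f/σ'_0) = 0.076×4.6/2.13×log₁₀(182.9/102)
    = 0.16413 × 0.25361 = 0.04162 m

S_c ≈ 41.6 mm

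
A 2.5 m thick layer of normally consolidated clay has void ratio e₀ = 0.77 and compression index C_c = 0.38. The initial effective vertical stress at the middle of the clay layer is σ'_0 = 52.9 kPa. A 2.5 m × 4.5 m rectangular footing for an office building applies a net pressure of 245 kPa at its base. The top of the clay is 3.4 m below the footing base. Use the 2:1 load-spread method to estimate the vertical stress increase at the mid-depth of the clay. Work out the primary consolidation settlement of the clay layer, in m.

Mid-depth of clay below the footing base: z = 3.4 + 2.5/2 = 4.65 m.
Stress increase at mid-clay by the 2:1 spreading method:
Δσ = qBL/((B+z)(L+z)) = 245×2.5×4.5/((2.5+4.65)(4.5+4.65)) = 42.13 kPa
Final effective stress: σ'_f = σ'_0 + Δσ = 52.9 + 42.13 = 95.03 kPa.
Normally consolidated clay, so the full stress increment lies on the virgin compression line:
S_c = C_c·H/(1+e₀)·log₁₀(σ'_f/σ'_0) = 0.38×2.5/(1+0.77)×log₁₀(95.03/52.9)
    = 0.53672 × 0.25441 = 0.1365 m

S_c ≈ 0.137 m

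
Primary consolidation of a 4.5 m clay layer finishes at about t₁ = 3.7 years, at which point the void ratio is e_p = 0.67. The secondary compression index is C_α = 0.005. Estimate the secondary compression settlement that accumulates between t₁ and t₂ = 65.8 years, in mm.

Secondary compression: S_s = C_α·H/(1+e_p)·log₁₀(t₂/t₁)
S_s = 0.005×4.5/(1+0.67)×log₁₀(65.8/3.7)
    = 0.01347 × 1.25 = 0.01684 m

S_s ≈ 16.8 mm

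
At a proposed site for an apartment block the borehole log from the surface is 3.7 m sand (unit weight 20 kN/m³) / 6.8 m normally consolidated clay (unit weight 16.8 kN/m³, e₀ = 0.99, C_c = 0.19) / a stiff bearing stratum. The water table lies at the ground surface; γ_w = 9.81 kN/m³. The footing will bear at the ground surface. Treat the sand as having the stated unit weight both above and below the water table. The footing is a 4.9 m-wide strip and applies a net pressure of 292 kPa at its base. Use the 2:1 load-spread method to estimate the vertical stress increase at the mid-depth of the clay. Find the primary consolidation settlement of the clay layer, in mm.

Mid-depth of clay below the ground surface: z = 3.7 + 6.8/2 = 7.1 m.
Total vertical stress at mid-clay: σ_v = 20×3.7 + 16.8×3.4 = 131.12 kPa.
Pore pressure: u = 9.81×(7.1 − 0) = 69.651 kPa.
Initial effective stress: σ'_0 = σ_v − u = 131.12 − 69.651 = 61.469 kPa.
Stress increase at mid-clay by the 2:1 spreading method:
Δσ = qB/(B+z) = 292×4.9/(4.9+7.1) = 119.23 kPa
Final effective stress: σ'_f = σ'_0 + Δσ = 61.469 + 119.23 = 180.7 kPa.
Normally consolidated clay, so the full stress increment lies on the virgin compression line:
S_c = C_c·H/(1+e₀)·log₁₀(σ'_f/σ'_0) = 0.19×6.8/(1+0.99)×log₁₀(180.7/61.469)
    = 0.64925 × 0.4683 = 0.304 m

S_c ≈ 304 mm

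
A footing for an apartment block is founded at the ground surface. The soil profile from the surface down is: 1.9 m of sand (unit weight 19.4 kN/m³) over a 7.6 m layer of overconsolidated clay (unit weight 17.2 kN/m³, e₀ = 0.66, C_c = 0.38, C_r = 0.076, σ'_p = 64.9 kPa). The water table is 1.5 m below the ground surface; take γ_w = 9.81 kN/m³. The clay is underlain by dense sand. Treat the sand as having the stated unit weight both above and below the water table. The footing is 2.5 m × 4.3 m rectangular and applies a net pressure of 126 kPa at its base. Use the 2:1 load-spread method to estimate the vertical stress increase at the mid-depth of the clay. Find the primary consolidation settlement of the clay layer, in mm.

S_c ≈ 144 mm

Mid-depth of clay below the ground surface: z = 1.9 + 7.6/2 = 5.7 m.
Total vertical stress at mid-clay: σ_v = 19.4×1.9 + 17.2×3.8 = 102.22 kPa.
Pore pressure: u = 9.81×(5.7 − 1.5) = 41.202 kPa.
Initial effective stress: σ'_0 = σ_v − u = 102.22 − 41.202 = 61.018 kPa.
Stress increase at mid-clay by the 2:1 spreading method:
Δσ = qBL/((B+z)(L+z)) = 126×2.5×4.3/((2.5+5.7)(4.3+5.7)) = 16.518 kPa
Final effective stress: σ'_f = 61.018 + 16.518 = 77.536 kPa.
σ'_f = 77.536 > σ'_p = 64.9 kPa, so the stress path crosses the preconsolidation pressure — recompression up to σ'_p, then virgin compression beyond:
S_c = H/(1+e₀)·[C_r·log₁₀(σ'_p/σ'_0) + C_c·log₁₀(σ'_f/σ'_p)]
    = 7.6/1.66 × [0.076×log₁₀(64.9/61.018) + 0.38×log₁₀(77.536/64.9)]
    = 4.5783 × [0.0020358 + 0.029358] = 0.1437 m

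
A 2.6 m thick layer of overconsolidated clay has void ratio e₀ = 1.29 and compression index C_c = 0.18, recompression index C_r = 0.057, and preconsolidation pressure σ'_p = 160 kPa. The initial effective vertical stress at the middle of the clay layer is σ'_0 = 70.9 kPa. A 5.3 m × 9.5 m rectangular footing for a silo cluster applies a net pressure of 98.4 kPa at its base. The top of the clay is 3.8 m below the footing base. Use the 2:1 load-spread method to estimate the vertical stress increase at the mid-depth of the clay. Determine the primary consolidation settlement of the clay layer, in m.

Mid-depth of clay below the footing base: z = 3.8 + 2.6/2 = 5.1 m.
Stress increase at mid-clay by the 2:1 spreading method:
Δσ = qBL/((B+z)(L+z)) = 98.4×5.3×9.5/((5.3+5.1)(9.5+5.1)) = 32.629 kPa
Final effective stress: σ'_f = 70.9 + 32.629 = 103.53 kPa.
σ'_f = 103.53 ≤ σ'_p = 160 kPa, so the clay remains overconsolidated and only the recompression index applies:
S_c = C_r·H/(1+e₀)·log₁₀(σ'_f/σ'_0) = 0.057×2.6/2.29×log₁₀(103.53/70.9)
    = 0.064718 × 0.16442 = 0.01064 m

S_c ≈ 0.0106 m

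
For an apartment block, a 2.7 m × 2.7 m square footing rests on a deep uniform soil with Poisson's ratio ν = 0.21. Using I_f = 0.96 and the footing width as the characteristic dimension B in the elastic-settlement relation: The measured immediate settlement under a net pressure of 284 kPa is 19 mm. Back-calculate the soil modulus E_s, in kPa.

S_e = q·B·(1−ν²)/E_s · I_f  ⇒  E_s = q·B·(1−ν²)·I_f / S_e.
E_s = 284 × 2.7 × 0.9559 × 0.96 / 0.019 = 37030 kPa

E_s ≈ 37000 kPa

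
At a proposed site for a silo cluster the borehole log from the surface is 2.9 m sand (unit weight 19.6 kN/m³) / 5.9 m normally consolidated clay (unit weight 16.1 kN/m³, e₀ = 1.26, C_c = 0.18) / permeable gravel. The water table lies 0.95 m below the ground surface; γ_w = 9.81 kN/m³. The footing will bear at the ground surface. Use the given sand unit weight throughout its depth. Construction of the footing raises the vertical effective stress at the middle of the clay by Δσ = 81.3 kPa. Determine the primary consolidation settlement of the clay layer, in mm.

S_c ≈ 182 mm

Mid-depth of clay below the ground surface: z = 2.9 + 5.9/2 = 5.85 m.
Total vertical stress at mid-clay: σ_v = 19.6×2.9 + 16.1×2.95 = 104.34 kPa.
Pore pressure: u = 9.81×(5.85 − 0.95) = 48.069 kPa.
Initial effective stress: σ'_0 = σ_v − u = 104.34 − 48.069 = 56.271 kPa.
Final effective stress: σ'_f = σ'_0 + Δσ = 56.271 + 81.3 = 137.57 kPa.
Normally consolidated clay, so the full stress increment lies on the virgin compression line:
S_c = C_c·H/(1+e₀)·log₁₀(σ'_f/σ'_0) = 0.18×5.9/(1+1.26)×log₁₀(137.57/56.271)
    = 0.46991 × 0.38824 = 0.1824 m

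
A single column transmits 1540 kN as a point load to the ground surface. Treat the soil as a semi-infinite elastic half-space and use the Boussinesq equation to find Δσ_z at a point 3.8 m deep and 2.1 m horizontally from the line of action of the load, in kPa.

Δσ_z ≈ 26.2 kPa

Boussinesq vertical stress below a point load on an elastic half-space:
Δσ_z = 3P/(2πz²) · [1 + (r/z)²]^(−5/2)
r/z = 2.1/3.8 = 0.55263; [1+(r/z)²]^(−5/2) = 0.51362.
Δσ_z = 3×1540/(2π×3.8²) × 0.51362 = 50.921 × 0.51362 = 26.15 kPa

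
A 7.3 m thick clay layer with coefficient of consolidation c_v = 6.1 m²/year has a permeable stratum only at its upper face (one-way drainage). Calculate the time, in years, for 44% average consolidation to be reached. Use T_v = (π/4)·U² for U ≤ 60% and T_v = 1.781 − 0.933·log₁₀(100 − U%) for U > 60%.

Drainage path length: H_d = H = 7.3 m (single drainage).
U ≤ 60%: T_v = (π/4)·U² = (π/4)×0.44² = 0.15205.
t = T_v·H_d²/c_v = 0.15205×7.3²/6.1 = 1.328 years.

t ≈ 1.33 years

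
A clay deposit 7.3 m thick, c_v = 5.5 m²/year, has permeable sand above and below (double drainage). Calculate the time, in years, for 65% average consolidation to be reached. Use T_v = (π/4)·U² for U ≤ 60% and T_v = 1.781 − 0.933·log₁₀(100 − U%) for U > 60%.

Drainage path length: H_d = H/2 = 3.65 m (double drainage).
U > 60%: T_v = 1.781 − 0.933·log₁₀(100 − 65) = 0.34038.
t = T_v·H_d²/c_v = 0.34038×3.65²/5.5 = 0.8245 years.

t ≈ 0.824 years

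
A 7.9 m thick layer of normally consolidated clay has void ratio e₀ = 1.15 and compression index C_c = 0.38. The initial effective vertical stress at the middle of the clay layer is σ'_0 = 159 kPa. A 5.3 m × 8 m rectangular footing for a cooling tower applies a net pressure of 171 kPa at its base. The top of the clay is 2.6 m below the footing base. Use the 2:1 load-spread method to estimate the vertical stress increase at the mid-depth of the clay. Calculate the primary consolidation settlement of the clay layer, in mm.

Mid-depth of clay below the footing base: z = 2.6 + 7.9/2 = 6.55 m.
Stress increase at mid-clay by the 2:1 spreading method:
Δσ = qBL/((B+z)(L+z)) = 171×5.3×8/((5.3+6.55)(8+6.55)) = 42.051 kPa
Final effective stress: σ'_f = σ'_0 + Δσ = 159 + 42.051 = 201.05 kPa.
Normally consolidated clay, so the full stress increment lies on the virgin compression line:
S_c = C_c·H/(1+e₀)·log₁₀(σ'_f/σ'_0) = 0.38×7.9/(1+1.15)×log₁₀(201.05/159)
    = 1.3963 × 0.10191 = 0.1423 m

S_c ≈ 142 mm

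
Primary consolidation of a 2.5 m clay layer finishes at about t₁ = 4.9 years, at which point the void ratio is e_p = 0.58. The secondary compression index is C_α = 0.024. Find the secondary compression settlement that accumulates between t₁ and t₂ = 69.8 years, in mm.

Secondary compression: S_s = C_α·H/(1+e_p)·log₁₀(t₂/t₁)
S_s = 0.024×2.5/(1+0.58)×log₁₀(69.8/4.9)
    = 0.03797 × 1.154 = 0.04381 m

S_s ≈ 43.8 mm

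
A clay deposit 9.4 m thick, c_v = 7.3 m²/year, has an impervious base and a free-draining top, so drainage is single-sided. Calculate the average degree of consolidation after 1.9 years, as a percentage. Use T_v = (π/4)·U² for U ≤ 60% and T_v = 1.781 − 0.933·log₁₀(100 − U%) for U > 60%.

U ≈ 44.7 %

Drainage path length: H_d = H = 9.4 m (single drainage).
T_v = c_v·t/H_d² = 7.3×1.9/9.4² = 0.15697.
T_v = 0.15697 corresponds to the U ≤ 60% branch:
U = √(4T_v/π) = 0.4471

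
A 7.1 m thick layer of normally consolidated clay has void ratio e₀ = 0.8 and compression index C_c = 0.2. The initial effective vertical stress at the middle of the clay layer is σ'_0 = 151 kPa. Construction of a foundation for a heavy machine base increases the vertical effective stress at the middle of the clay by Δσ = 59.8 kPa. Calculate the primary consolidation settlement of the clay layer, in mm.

S_c ≈ 114 mm

Final effective stress: σ'_f = σ'_0 + Δσ = 151 + 59.8 = 210.8 kPa.
Normally consolidated clay, so the full stress increment lies on the virgin compression line:
S_c = C_c·H/(1+e₀)·log₁₀(σ'_f/σ'_0) = 0.2×7.1/(1+0.8)×log₁₀(210.8/151)
    = 0.78889 × 0.14489 = 0.1143 m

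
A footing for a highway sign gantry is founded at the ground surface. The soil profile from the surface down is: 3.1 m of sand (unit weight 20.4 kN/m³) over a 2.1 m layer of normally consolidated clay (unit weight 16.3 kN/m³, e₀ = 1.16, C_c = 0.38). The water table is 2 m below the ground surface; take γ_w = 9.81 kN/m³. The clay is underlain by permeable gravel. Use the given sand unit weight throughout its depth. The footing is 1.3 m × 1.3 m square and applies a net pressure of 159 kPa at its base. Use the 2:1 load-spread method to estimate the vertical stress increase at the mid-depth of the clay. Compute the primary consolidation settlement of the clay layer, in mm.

Mid-depth of clay below the ground surface: z = 3.1 + 2.1/2 = 4.15 m.
Total vertical stress at mid-clay: σ_v = 20.4×3.1 + 16.3×1.05 = 80.355 kPa.
Pore pressure: u = 9.81×(4.15 − 2) = 21.091 kPa.
Initial effective stress: σ'_0 = σ_v − u = 80.355 − 21.091 = 59.264 kPa.
Stress increase at mid-clay by the 2:1 spreading method:
Δσ = qBL/((B+z)(L+z)) = 159×1.3×1.3/((1.3+4.15)(1.3+4.15)) = 9.0467 kPa
Final effective stress: σ'_f = σ'_0 + Δσ = 59.264 + 9.0467 = 68.311 kPa.
Normally consolidated clay, so the full stress increment lies on the virgin compression line:
S_c = C_c·H/(1+e₀)·log₁₀(σ'_f/σ'_0) = 0.38×2.1/(1+1.16)×log₁₀(68.311/59.264)
    = 0.36944 × 0.0617 = 0.02279 m

S_c ≈ 22.8 mm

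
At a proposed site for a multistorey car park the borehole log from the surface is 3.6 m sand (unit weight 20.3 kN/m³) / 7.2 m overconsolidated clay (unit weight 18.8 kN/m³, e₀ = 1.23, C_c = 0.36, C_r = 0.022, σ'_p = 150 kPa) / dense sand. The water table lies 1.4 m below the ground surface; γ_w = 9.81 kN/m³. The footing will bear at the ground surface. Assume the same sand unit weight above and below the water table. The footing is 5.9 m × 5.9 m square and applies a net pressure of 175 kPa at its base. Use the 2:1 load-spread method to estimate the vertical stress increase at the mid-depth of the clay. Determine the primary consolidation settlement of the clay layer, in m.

Mid-depth of clay below the ground surface: z = 3.6 + 7.2/2 = 7.2 m.
Total vertical stress at mid-clay: σ_v = 20.3×3.6 + 18.8×3.6 = 140.76 kPa.
Pore pressure: u = 9.81×(7.2 − 1.4) = 56.898 kPa.
Initial effective stress: σ'_0 = σ_v − u = 140.76 − 56.898 = 83.862 kPa.
Stress increase at mid-clay by the 2:1 spreading method:
Δσ = qBL/((B+z)(L+z)) = 175×5.9×5.9/((5.9+7.2)(5.9+7.2)) = 35.498 kPa
Final effective stress: σ'_f = 83.862 + 35.498 = 119.36 kPa.
σ'_f = 119.36 ≤ σ'_p = 150 kPa, so the clay remains overconsolidated and only the recompression index applies:
S_c = C_r·H/(1+e₀)·log₁₀(σ'_f/σ'_0) = 0.022×7.2/2.23×log₁₀(119.36/83.862)
    = 0.071031 × 0.15329 = 0.01089 m

S_c ≈ 0.0109 m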